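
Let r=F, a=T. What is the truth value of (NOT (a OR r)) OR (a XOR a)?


Substitute r=F, a=T:
a OR r = T OR F = T
NOT (a OR r) = F
a XOR a = T XOR T = F
(NOT (a OR r)) OR (a XOR a) = F OR F = F

F


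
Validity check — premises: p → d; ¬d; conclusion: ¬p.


This matches the form of modus tollens: the conclusion follows in every model of the premises.

Valid.


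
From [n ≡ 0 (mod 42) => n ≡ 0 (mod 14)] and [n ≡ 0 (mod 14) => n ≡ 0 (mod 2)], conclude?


Hypothetical syllogism: from (P → Q) and (Q → R), infer (P → R).
Chain the two implications through the shared middle term 'n ≡ 0 (mod 14)'.

n ≡ 0 (mod 42) => n ≡ 0 (mod 2)


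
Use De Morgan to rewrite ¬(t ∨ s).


De Morgan: the negation of a disjunction is the conjunction of the negations.
Distribute ¬ across ∨, flipping it to ∧, and negate each literal.

(¬t) ∧ (¬s)


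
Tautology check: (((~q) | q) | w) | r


Build the truth table over {q, r, w}:
q | r | w | φ
-------------
False | False | False | True
True | False | False | True
False | True | False | True
True | True | False | True
False | False | True | True
True | False | True | True
False | True | True | True
True | True | True | True
Every row evaluates to true.

Yes, it is a tautology.


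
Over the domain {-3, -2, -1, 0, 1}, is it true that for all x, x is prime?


Evaluate the predicate on each element: -3:F, -2:F, -1:F, 0:F, 1:F.
Counterexample x = -3 fails the predicate.

F


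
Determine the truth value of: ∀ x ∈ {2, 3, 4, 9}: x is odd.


Evaluate the predicate on each element: 2:F, 3:T, 4:F, 9:T.
Counterexample x = 2 fails the predicate.

F


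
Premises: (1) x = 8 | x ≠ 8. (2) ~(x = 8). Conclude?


Disjunctive syllogism: from (P ∨ Q) and ¬P, infer Q.
One disjunct, 'x = 8', is ruled out; the other must hold.

x ≠ 8


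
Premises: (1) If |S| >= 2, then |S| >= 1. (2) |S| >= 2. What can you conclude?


Modus ponens: from (P → Q) and P, infer Q.
P = '|S| >= 2' is asserted, and P → Q holds, so Q follows.

|S| >= 1.


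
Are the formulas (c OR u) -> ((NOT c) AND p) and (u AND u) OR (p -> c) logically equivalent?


Compare truth tables:
c | p | u | φ | ψ
-----------------
F | F | F | T | T
T | F | F | F | T
F | T | F | T | F
T | T | F | F | T
F | F | T | F | T
T | F | T | F | T
F | T | T | T | T
T | T | T | F | T
They differ at row 2 (c=T, p=F, u=F): φ=F but ψ=T.

No, they are not logically equivalent.


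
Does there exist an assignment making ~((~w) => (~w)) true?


Check all 2 assignments over {w}:
w | φ
-----
False | False
True | False
No assignment makes the formula true.

Unsatisfiable.


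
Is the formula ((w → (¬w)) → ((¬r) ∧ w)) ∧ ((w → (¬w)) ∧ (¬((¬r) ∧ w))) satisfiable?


Check all 4 assignments over {r, w}:
r | w | φ
---------
F | F | F
T | F | F
F | T | F
T | T | F
No assignment makes the formula true.

Unsatisfiable.


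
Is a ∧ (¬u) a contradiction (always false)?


Truth table over {a, u}:
a | u | φ
---------
F | F | F
T | F | T
F | T | F
T | T | F
Satisfying assignment at row 2: a=T, u=F gives T.

No, it is not a contradiction.


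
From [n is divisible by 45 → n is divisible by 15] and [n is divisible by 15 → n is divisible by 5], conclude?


Hypothetical syllogism: from (P → Q) and (Q → R), infer (P → R).
Chain the two implications through the shared middle term 'n is divisible by 15'.

n is divisible by 45 → n is divisible by 5


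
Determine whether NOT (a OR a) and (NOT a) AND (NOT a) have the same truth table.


Compare truth tables:
a | φ | ψ
---------
F | T | T
T | F | F
The columns φ and ψ agree on every row.

Yes, they are logically equivalent.


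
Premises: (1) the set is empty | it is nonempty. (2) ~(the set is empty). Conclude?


Disjunctive syllogism: from (P ∨ Q) and ¬P, infer Q.
One disjunct, 'the set is empty', is ruled out; the other must hold.

it is nonempty


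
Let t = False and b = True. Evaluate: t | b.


Disjunction is false only when both operands are false.
Substitute: t=False, b=True.
False | True evaluates to True.

True


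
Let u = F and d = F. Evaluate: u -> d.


Implication is false only when antecedent is true and consequent is false.
Substitute: u=F, d=F.
F -> F evaluates to T.

T


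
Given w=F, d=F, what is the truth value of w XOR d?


Exclusive or is true when exactly one operand is true.
Substitute: w=F, d=F.
F XOR F evaluates to F.

F


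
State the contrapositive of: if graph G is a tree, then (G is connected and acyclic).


The contrapositive of (P → Q) is (¬Q → ¬P); it is logically equivalent to the original.
Here P = 'graph G is a tree' and Q = '(G is connected and acyclic)'.

If not ((G is connected and acyclic)), then not (graph G is a tree).


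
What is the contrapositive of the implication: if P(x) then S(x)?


The contrapositive of (P → Q) is (¬Q → ¬P); it is logically equivalent to the original.
Here P = 'P(x)' and Q = 'S(x)'.

If not (S(x)), then not (P(x)).


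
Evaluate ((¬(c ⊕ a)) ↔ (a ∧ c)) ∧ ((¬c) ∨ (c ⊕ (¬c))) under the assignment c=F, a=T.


Substitute c=F, a=T:
c ⊕ a = F ⊕ T = T
¬(c ⊕ a) = F
a ∧ c = T ∧ F = F
(¬(c ⊕ a)) ↔ (a ∧ c) = F ↔ F = T
¬c = T
¬c = T
c ⊕ (¬c) = F ⊕ T = T
(¬c) ∨ (c ⊕ (¬c)) = T ∨ T = T
((¬(c ⊕ a)) ↔ (a ∧ c)) ∧ ((¬c) ∨ (c ⊕ (¬c))) = T ∧ T = T

T


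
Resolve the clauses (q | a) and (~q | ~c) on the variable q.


The clauses contain complementary literals q and ~q.
Resolution eliminates this pair and disjoins the remaining literals (merging duplicates).

(a | ~c)


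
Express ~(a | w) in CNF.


Step 1: Apply De Morgan: ¬(a ∨ w) = ¬a ∧ ¬w.

(~a) & (~w)


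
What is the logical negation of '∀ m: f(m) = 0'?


¬(∀ x: φ) = ∃ x: ¬φ, and ¬(∃ x: φ) = ∀ x: ¬φ.
Apply to the universal statement.

∃ m: ¬(f(m) = 0)


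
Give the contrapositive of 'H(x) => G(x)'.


The contrapositive of (P → Q) is (¬Q → ¬P); it is logically equivalent to the original.
Here P = 'H(x)' and Q = 'G(x)'.

If not (G(x)), then not (H(x)).


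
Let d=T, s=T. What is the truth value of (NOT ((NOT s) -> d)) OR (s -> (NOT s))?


Substitute d=T, s=T:
NOT s = F
(NOT s) -> d = F -> T = T
NOT ((NOT s) -> d) = F
NOT s = F
s -> (NOT s) = T -> F = F
(NOT ((NOT s) -> d)) OR (s -> (NOT s)) = F OR F = F

F


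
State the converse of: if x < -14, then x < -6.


The converse of (P → Q) is (Q → P). It is not in general equivalent to the original.
Here P = 'x < -14' and Q = 'x < -6'.

If x < -6, then x < -14.


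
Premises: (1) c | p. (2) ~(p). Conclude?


Disjunctive syllogism: from (P ∨ Q) and ¬P, infer Q.
One disjunct, 'p', is ruled out; the other must hold.

c


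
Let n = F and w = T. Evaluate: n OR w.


Disjunction is false only when both operands are false.
Substitute: n=F, w=T.
F OR T evaluates to T.

T


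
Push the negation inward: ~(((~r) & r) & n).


De Morgan: the negation of a conjunction is the disjunction of the negations.
Distribute ~ across &, flipping it to |, and negate each literal.

(r | (~r)) | (~n)


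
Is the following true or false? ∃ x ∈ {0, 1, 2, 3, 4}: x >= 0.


Evaluate the predicate on each element: 0:T, 1:T, 2:T, 3:T, 4:T.
Witness x = 0 satisfies the predicate.

T


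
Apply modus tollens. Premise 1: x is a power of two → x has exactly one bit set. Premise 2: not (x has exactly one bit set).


Modus tollens: from (P → Q) and ¬Q, infer ¬P.
Q = 'x has exactly one bit set' is denied; since P → Q, P must also fail.

Not (x is a power of two).


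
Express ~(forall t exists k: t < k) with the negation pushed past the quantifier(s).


Negation flips each quantifier (∀↔∃) and negates the inner predicate.
¬(forall t exists k: φ) = exists t forall k: ¬φ.

exists t forall k: ~(t < k)


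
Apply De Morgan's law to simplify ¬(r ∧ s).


De Morgan: the negation of a conjunction is the disjunction of the negations.
Distribute ¬ across ∧, flipping it to ∨, and negate each literal.

(¬r) ∨ (¬s)


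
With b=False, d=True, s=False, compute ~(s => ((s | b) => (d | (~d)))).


Substitute b=False, d=True, s=False:
s | b = False | False = False
~d = False
d | (~d) = True | False = True
(s | b) => (d | (~d)) = False => True = True
s => ((s | b) => (d | (~d))) = False => True = True
~(s => ((s | b) => (d | (~d)))) = False

False


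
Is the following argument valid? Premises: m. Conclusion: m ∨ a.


This matches the form of disjunction introduction: the conclusion follows in every model of the premises.

Valid.


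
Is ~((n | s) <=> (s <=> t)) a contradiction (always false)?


Truth table over {n, s, t}:
n | s | t | φ
-------------
False | False | False | True
True | False | False | False
False | True | False | True
True | True | False | True
False | False | True | False
True | False | True | True
False | True | True | False
True | True | True | False
Satisfying assignment at row 1: n=False, s=False, t=False gives True.

No, it is not a contradiction.


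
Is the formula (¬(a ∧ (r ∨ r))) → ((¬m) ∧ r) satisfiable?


Search for a satisfying assignment over {a, m, r}.
Try a=F, m=F, r=T: the formula evaluates to T.
A satisfying assignment exists.

Satisfiable.


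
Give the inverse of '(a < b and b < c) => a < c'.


The inverse of (P → Q) is (¬P → ¬Q). It is equivalent to the converse, not to the original.
Here P = '(a < b and b < c)' and Q = 'a < c'.

If not ((a < b and b < c)), then not (a < c).


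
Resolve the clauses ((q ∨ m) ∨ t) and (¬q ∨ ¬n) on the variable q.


The clauses contain complementary literals q and ¬q.
Resolution eliminates this pair and disjoins the remaining literals (merging duplicates).

((m ∨ t) ∨ ¬n)


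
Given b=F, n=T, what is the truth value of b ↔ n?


Biconditional is true when both operands have the same truth value.
Substitute: b=F, n=T.
F ↔ T evaluates to F.

F


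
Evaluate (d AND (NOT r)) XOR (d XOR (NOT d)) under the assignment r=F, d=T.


Substitute r=F, d=T:
NOT r = T
d AND (NOT r) = T AND T = T
NOT d = F
d XOR (NOT d) = T XOR F = T
(d AND (NOT r)) XOR (d XOR (NOT d)) = T XOR T = F

F


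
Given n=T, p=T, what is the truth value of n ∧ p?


Conjunction is true only when both operands are true.
Substitute: n=T, p=T.
T ∧ T evaluates to T.

T


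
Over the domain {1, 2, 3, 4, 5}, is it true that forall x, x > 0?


Evaluate the predicate on each element: 1:True, 2:True, 3:True, 4:True, 5:True.
Every element satisfies the predicate.

True


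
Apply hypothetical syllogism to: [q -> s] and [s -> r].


Hypothetical syllogism: from (P → Q) and (Q → R), infer (P → R).
Chain the two implications through the shared middle term 's'.

q -> r


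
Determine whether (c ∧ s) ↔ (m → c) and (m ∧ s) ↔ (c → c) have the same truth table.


Compare truth tables:
c | m | s | φ | ψ
-----------------
F | F | F | F | F
T | F | F | F | F
F | T | F | T | F
T | T | F | F | F
F | F | T | F | F
T | F | T | T | F
F | T | T | T | T
T | T | T | T | T
They differ at row 3 (c=F, m=T, s=F): φ=T but ψ=F.

No, they are not logically equivalent.


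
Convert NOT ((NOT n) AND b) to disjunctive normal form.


Step 1: Apply De Morgan: ¬((¬n) ∧ b) = ¬(¬n) ∨ ¬b.
Step 2: Eliminate any double negations (¬¬X = X).

n OR (NOT b)


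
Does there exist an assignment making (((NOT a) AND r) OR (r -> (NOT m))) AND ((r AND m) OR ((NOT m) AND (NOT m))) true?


Search for a satisfying assignment over {a, m, r}.
Try a=F, m=F, r=F: the formula evaluates to T.
A satisfying assignment exists.

Satisfiable.


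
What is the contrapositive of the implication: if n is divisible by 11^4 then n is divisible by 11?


The contrapositive of (P → Q) is (¬Q → ¬P); it is logically equivalent to the original.
Here P = 'n is divisible by 11^4' and Q = 'n is divisible by 11'.

If not (n is divisible by 11), then not (n is divisible by 11^4).


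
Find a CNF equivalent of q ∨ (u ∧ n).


Step 1: Distribute ∨ over ∧: q ∨ (u ∧ n) = (q ∨ u) ∧ (q ∨ n).

(q ∨ u) ∧ (q ∨ n)


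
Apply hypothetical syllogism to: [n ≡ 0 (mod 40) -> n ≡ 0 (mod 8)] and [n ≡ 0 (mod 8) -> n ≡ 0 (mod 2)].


Hypothetical syllogism: from (P → Q) and (Q → R), infer (P → R).
Chain the two implications through the shared middle term 'n ≡ 0 (mod 8)'.

n ≡ 0 (mod 40) -> n ≡ 0 (mod 2)


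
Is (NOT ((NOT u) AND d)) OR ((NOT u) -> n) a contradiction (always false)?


Truth table over {d, n, u}:
d | n | u | φ
-------------
F | F | F | T
T | F | F | F
F | T | F | T
T | T | F | T
F | F | T | T
T | F | T | T
F | T | T | T
T | T | T | T
Satisfying assignment at row 1: d=F, n=F, u=F gives T.

No, it is not a contradiction.


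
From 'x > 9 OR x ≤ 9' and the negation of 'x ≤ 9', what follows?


Disjunctive syllogism: from (P ∨ Q) and ¬P, infer Q.
One disjunct, 'x ≤ 9', is ruled out; the other must hold.

x > 9


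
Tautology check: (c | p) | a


Build the truth table over {a, c, p}:
a | c | p | φ
-------------
False | False | False | False
True | False | False | True
False | True | False | True
True | True | False | True
False | False | True | True
True | False | True | True
False | True | True | True
True | True | True | True
Counterexample at row 1: with a=False, c=False, p=False, the formula is False.

No, it is not a tautology.


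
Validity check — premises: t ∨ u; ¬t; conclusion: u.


This matches the form of disjunctive syllogism: the conclusion follows in every model of the premises.

Valid.


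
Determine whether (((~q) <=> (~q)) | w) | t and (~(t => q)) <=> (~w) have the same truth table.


Compare truth tables:
q | t | w | φ | ψ
-----------------
False | False | False | True | False
True | False | False | True | False
False | True | False | True | True
True | True | False | True | False
False | False | True | True | True
True | False | True | True | True
False | True | True | True | False
True | True | True | True | True
They differ at row 1 (q=False, t=False, w=False): φ=True but ψ=False.

No, they are not logically equivalent.


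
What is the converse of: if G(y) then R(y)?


The converse of (P → Q) is (Q → P). It is not in general equivalent to the original.
Here P = 'G(y)' and Q = 'R(y)'.

If R(y), then G(y).


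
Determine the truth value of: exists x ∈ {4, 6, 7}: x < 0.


Evaluate the predicate on each element: 4:False, 6:False, 7:False.
No element satisfies the predicate.

False


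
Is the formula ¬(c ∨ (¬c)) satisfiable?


Check all 2 assignments over {c}:
c | φ
-----
F | F
T | F
No assignment makes the formula true.

Unsatisfiable.


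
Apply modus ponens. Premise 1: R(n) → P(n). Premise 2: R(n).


Modus ponens: from (P → Q) and P, infer Q.
P = 'R(n)' is asserted, and P → Q holds, so Q follows.

P(n).


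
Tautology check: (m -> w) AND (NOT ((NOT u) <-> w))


Build the truth table over {m, u, w}:
m | u | w | φ
-------------
F | F | F | T
T | F | F | F
F | T | F | F
T | T | F | F
F | F | T | F
T | F | T | F
F | T | T | T
T | T | T | T
Counterexample at row 2: with m=T, u=F, w=F, the formula is F.

No, it is not a tautology.


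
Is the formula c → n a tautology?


Build the truth table over {c, n}:
c | n | φ
---------
F | F | T
T | F | F
F | T | T
T | T | T
Counterexample at row 2: with c=T, n=F, the formula is F.

No, it is not a tautology.


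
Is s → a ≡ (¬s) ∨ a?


Compare truth tables:
a | s | φ | ψ
-------------
F | F | T | T
T | F | T | T
F | T | F | F
T | T | T | T
The columns φ and ψ agree on every row.

Yes, they are logically equivalent.


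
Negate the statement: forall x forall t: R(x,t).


Negation flips each quantifier (∀↔∃) and negates the inner predicate.
¬(forall x forall t: φ) = exists x exists t: ¬φ.

exists x exists t: ~(R(x,t))


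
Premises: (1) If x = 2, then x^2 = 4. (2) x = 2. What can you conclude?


Modus ponens: from (P → Q) and P, infer Q.
P = 'x = 2' is asserted, and P → Q holds, so Q follows.

x^2 = 4.


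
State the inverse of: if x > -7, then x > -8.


The inverse of (P → Q) is (¬P → ¬Q). It is equivalent to the converse, not to the original.
Here P = 'x > -7' and Q = 'x > -8'.

If not (x > -7), then not (x > -8).


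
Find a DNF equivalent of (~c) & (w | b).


Step 1: Distribute ∧ over ∨: (¬c) ∧ (w ∨ b) = ((¬c) ∧ w) ∨ ((¬c) ∧ b).

((~c) & w) | ((~c) & b)


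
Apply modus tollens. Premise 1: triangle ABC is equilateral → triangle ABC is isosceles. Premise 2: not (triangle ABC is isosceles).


Modus tollens: from (P → Q) and ¬Q, infer ¬P.
Q = 'triangle ABC is isosceles' is denied; since P → Q, P must also fail.

Not (triangle ABC is equilateral).


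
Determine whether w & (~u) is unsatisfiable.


Truth table over {u, w}:
u | w | φ
---------
False | False | False
True | False | False
False | True | True
True | True | False
Satisfying assignment at row 3: u=False, w=True gives True.

No, it is not a contradiction.


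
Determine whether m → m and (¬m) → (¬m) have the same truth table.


Compare truth tables:
m | φ | ψ
---------
F | T | T
T | T | T
The columns φ and ψ agree on every row.

Yes, they are logically equivalent.


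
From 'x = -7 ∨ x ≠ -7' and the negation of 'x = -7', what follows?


Disjunctive syllogism: from (P ∨ Q) and ¬P, infer Q.
One disjunct, 'x = -7', is ruled out; the other must hold.

x ≠ -7


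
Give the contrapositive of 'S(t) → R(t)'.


The contrapositive of (P → Q) is (¬Q → ¬P); it is logically equivalent to the original.
Here P = 'S(t)' and Q = 'R(t)'.

If not (R(t)), then not (S(t)).


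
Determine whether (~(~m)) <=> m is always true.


Build the truth table over {m}:
m | φ
-----
False | True
True | True
Every row evaluates to true.

Yes, it is a tautology.


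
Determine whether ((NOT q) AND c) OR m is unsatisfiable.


Truth table over {c, m, q}:
c | m | q | φ
-------------
F | F | F | F
T | F | F | T
F | T | F | T
T | T | F | T
F | F | T | F
T | F | T | F
F | T | T | T
T | T | T | T
Satisfying assignment at row 2: c=T, m=F, q=F gives T.

No, it is not a contradiction.


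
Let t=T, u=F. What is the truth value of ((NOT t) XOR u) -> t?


Substitute t=T, u=F:
NOT t = F
(NOT t) XOR u = F XOR F = F
((NOT t) XOR u) -> t = F -> T = T

T


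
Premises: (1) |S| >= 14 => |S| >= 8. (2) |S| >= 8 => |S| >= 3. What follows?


Hypothetical syllogism: from (P → Q) and (Q → R), infer (P → R).
Chain the two implications through the shared middle term '|S| >= 8'.

|S| >= 14 => |S| >= 3


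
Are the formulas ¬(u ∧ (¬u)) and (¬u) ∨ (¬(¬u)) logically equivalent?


Compare truth tables:
u | φ | ψ
---------
F | T | T
T | T | T
The columns φ and ψ agree on every row.

Yes, they are logically equivalent.


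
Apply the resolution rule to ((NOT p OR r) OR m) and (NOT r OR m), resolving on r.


The clauses contain complementary literals r and NOTr.
Resolution eliminates this pair and disjoins the remaining literals (merging duplicates).

(NOT p OR m)


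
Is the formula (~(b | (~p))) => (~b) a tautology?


Build the truth table over {b, p}:
b | p | φ
---------
False | False | True
True | False | True
False | True | True
True | True | True
Every row evaluates to true.

Yes, it is a tautology.


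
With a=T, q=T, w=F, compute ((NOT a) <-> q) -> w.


Substitute a=T, q=T, w=F:
NOT a = F
(NOT a) <-> q = F <-> T = F
((NOT a) <-> q) -> w = F -> F = T

T


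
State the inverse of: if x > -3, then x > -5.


The inverse of (P → Q) is (¬P → ¬Q). It is equivalent to the converse, not to the original.
Here P = 'x > -3' and Q = 'x > -5'.

If not (x > -3), then not (x > -5).


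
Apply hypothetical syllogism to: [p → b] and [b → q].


Hypothetical syllogism: from (P → Q) and (Q → R), infer (P → R).
Chain the two implications through the shared middle term 'b'.

p → q


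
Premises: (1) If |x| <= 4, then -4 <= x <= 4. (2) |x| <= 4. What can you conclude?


Modus ponens: from (P → Q) and P, infer Q.
P = '|x| <= 4' is asserted, and P → Q holds, so Q follows.

-4 <= x <= 4.


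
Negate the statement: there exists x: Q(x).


¬(for all x: φ) = there exists x: ¬φ, and ¬(there exists x: φ) = for all x: ¬φ.
Apply to the existential statement.

for all x: NOT(Q(x))


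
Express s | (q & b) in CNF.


Step 1: Distribute ∨ over ∧: s ∨ (q ∧ b) = (s ∨ q) ∧ (s ∨ b).

(s | q) & (s | b)


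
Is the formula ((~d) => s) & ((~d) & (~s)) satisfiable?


Check all 4 assignments over {d, s}:
d | s | φ
---------
False | False | False
True | False | False
False | True | False
True | True | False
No assignment makes the formula true.

Unsatisfiable.


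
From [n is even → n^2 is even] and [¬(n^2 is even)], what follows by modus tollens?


Modus tollens: from (P → Q) and ¬Q, infer ¬P.
Q = 'n^2 is even' is denied; since P → Q, P must also fail.

Not (n is even).


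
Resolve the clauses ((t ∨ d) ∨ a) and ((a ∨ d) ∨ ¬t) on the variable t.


The clauses contain complementary literals t and ¬t.
Resolution eliminates this pair and disjoins the remaining literals (merging duplicates).

(d ∨ a)


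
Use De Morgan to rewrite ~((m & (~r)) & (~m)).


De Morgan: the negation of a conjunction is the disjunction of the negations.
Distribute ~ across &, flipping it to |, and negate each literal.

((~m) | r) | m


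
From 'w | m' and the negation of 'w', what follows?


Disjunctive syllogism: from (P ∨ Q) and ¬P, infer Q.
One disjunct, 'w', is ruled out; the other must hold.

m


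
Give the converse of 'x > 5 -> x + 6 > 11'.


The converse of (P → Q) is (Q → P). It is not in general equivalent to the original.
Here P = 'x > 5' and Q = 'x + 6 > 11'.

If x + 6 > 11, then x > 5.


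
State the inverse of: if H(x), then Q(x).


The inverse of (P → Q) is (¬P → ¬Q). It is equivalent to the converse, not to the original.
Here P = 'H(x)' and Q = 'Q(x)'.

If not (H(x)), then not (Q(x)).


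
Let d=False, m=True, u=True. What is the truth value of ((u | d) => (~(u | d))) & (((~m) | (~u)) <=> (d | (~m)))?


Substitute d=False, m=True, u=True:
… (earlier sub-steps elided)
u | d = True | False = True
~(u | d) = False
(u | d) => (~(u | d)) = True => False = False
~m = False
~u = False
(~m) | (~u) = False | False = False
~m = False
d | (~m) = False | False = False
((~m) | (~u)) <=> (d | (~m)) = False <=> False = True
((u | d) => (~(u | d))) & (((~m) | (~u)) <=> (d | (~m))) = False & True = False

False


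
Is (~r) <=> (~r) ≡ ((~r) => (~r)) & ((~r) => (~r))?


Compare truth tables:
r | φ | ψ
---------
False | True | True
True | True | True
The columns φ and ψ agree on every row.

Yes, they are logically equivalent.


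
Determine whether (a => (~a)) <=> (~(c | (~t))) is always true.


Build the truth table over {a, c, t}:
a | c | t | φ
-------------
False | False | False | False
True | False | False | True
False | True | False | False
True | True | False | True
False | False | True | True
True | False | True | False
False | True | True | False
True | True | True | True
Counterexample at row 1: with a=False, c=False, t=False, the formula is False.

No, it is not a tautology.


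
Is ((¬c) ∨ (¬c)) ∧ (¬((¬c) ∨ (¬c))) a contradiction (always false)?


Truth table over {c}:
c | φ
-----
F | F
T | F
Every row is false.

Yes, it is a contradiction.


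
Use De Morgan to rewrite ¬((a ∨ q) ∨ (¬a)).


De Morgan: the negation of a disjunction is the conjunction of the negations.
Distribute ¬ across ∨, flipping it to ∧, and negate each literal.

((¬a) ∧ (¬q)) ∧ a


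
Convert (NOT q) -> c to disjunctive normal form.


Step 1: Rewrite (¬q) → c as ¬(¬q) ∨ c.
Step 2: Eliminate any double negations (¬¬X = X).

q OR c


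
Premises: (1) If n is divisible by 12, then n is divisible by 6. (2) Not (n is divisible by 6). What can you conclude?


Modus tollens: from (P → Q) and ¬Q, infer ¬P.
Q = 'n is divisible by 6' is denied; since P → Q, P must also fail.

Not (n is divisible by 12).


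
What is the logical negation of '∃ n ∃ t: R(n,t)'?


Negation flips each quantifier (∀↔∃) and negates the inner predicate.
¬(∃ n ∃ t: φ) = ∀ n ∀ t: ¬φ.

∀ n ∀ t: ¬(R(n,t))


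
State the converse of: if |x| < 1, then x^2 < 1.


The converse of (P → Q) is (Q → P). It is not in general equivalent to the original.
Here P = '|x| < 1' and Q = 'x^2 < 1'.

If x^2 < 1, then |x| < 1.


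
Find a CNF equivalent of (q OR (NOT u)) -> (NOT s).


Step 1: Rewrite as ¬(q ∨ (¬u)) ∨ (¬s) = (¬q ∧ ¬(¬u)) ∨ (¬s).
Step 2: Distribute ∨ over ∧.
Step 3: Eliminate any double negations (¬¬X = X).

((NOT q) OR (NOT s)) AND (u OR (NOT s))


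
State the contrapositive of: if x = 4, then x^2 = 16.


The contrapositive of (P → Q) is (¬Q → ¬P); it is logically equivalent to the original.
Here P = 'x = 4' and Q = 'x^2 = 16'.

If not (x^2 = 16), then not (x = 4).


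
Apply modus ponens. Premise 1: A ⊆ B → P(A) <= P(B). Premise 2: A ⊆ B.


Modus ponens: from (P → Q) and P, infer Q.
P = 'A ⊆ B' is asserted, and P → Q holds, so Q follows.

P(A) <= P(B).


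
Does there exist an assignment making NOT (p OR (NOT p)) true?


Check all 2 assignments over {p}:
p | φ
-----
F | F
T | F
No assignment makes the formula true.

Unsatisfiable.


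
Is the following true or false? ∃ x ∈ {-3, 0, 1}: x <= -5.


Evaluate the predicate on each element: -3:F, 0:F, 1:F.
No element satisfies the predicate.

F


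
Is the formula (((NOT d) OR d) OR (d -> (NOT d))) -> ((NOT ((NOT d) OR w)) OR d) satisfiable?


Search for a satisfying assignment over {d, w}.
Try d=T, w=F: the formula evaluates to T.
A satisfying assignment exists.

Satisfiable.


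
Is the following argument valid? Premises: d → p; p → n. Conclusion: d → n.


This matches the form of hypothetical syllogism: the conclusion follows in every model of the premises.

Valid.


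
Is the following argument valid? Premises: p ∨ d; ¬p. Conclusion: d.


This matches the form of disjunctive syllogism: the conclusion follows in every model of the premises.

Valid.


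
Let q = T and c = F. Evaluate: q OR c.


Disjunction is false only when both operands are false.
Substitute: q=T, c=F.
T OR F evaluates to T.

T


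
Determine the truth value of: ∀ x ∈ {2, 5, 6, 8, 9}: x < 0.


Evaluate the predicate on each element: 2:F, 5:F, 6:F, 8:F, 9:F.
Counterexample x = 2 fails the predicate.

F


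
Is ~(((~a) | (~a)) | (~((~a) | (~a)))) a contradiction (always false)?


Truth table over {a}:
a | φ
-----
False | False
True | False
Every row is false.

Yes, it is a contradiction.


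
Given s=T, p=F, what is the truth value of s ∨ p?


Disjunction is false only when both operands are false.
Substitute: s=T, p=F.
T ∨ F evaluates to T.

T


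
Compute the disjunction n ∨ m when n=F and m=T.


Disjunction is false only when both operands are false.
Substitute: n=F, m=T.
F ∨ T evaluates to T.

T


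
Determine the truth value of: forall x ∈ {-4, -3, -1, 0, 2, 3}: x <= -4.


Evaluate the predicate on each element: -4:True, -3:False, -1:False, 0:False, 2:False, 3:False.
Counterexample x = -3 fails the predicate.

False


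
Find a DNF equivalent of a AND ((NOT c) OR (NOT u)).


Step 1: Distribute ∧ over ∨: a ∧ ((¬c) ∨ (¬u)) = (a ∧ (¬c)) ∨ (a ∧ (¬u)).

(a AND (NOT c)) OR (a AND (NOT u))


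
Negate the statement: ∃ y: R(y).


¬(∀ x: φ) = ∃ x: ¬φ, and ¬(∃ x: φ) = ∀ x: ¬φ.
Apply to the existential statement.

∀ y: ¬(R(y))


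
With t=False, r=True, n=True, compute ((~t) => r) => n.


Substitute t=False, r=True, n=True:
~t = True
(~t) => r = True => True = True
((~t) => r) => n = True => True = True

True


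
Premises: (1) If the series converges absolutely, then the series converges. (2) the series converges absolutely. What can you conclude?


Modus ponens: from (P → Q) and P, infer Q.
P = 'the series converges absolutely' is asserted, and P → Q holds, so Q follows.

the series converges.


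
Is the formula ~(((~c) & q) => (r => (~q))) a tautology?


Build the truth table over {c, q, r}:
c | q | r | φ
-------------
False | False | False | False
True | False | False | False
False | True | False | False
True | True | False | False
False | False | True | False
True | False | True | False
False | True | True | True
True | True | True | False
Counterexample at row 1: with c=False, q=False, r=False, the formula is False.

No, it is not a tautology.


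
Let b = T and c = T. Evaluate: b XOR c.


Exclusive or is true when exactly one operand is true.
Substitute: b=T, c=T.
T XOR T evaluates to F.

F


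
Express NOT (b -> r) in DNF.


Step 1: Rewrite implication then negate: ¬(¬b ∨ r) = b ∧ ¬r.

b AND (NOT r)


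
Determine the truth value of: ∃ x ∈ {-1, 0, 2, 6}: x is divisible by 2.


Evaluate the predicate on each element: -1:F, 0:T, 2:T, 6:T.
Witness x = 0 satisfies the predicate.

T


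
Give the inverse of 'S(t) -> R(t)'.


The inverse of (P → Q) is (¬P → ¬Q). It is equivalent to the converse, not to the original.
Here P = 'S(t)' and Q = 'R(t)'.

If not (S(t)), then not (R(t)).


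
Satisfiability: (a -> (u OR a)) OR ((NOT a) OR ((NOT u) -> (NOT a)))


Search for a satisfying assignment over {a, u}.
Try a=F, u=F: the formula evaluates to T.
A satisfying assignment exists.

Satisfiable.


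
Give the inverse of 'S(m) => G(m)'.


The inverse of (P → Q) is (¬P → ¬Q). It is equivalent to the converse, not to the original.
Here P = 'S(m)' and Q = 'G(m)'.

If not (S(m)), then not (G(m)).


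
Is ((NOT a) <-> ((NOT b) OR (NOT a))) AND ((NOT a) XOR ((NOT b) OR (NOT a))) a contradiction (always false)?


Truth table over {a, b}:
a | b | φ
---------
F | F | F
T | F | F
F | T | F
T | T | F
Every row is false.

Yes, it is a contradiction.


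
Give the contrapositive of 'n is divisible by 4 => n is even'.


The contrapositive of (P → Q) is (¬Q → ¬P); it is logically equivalent to the original.
Here P = 'n is divisible by 4' and Q = 'n is even'.

If not (n is even), then not (n is divisible by 4).


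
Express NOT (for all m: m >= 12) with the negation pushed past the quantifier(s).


¬(for all x: φ) = there exists x: ¬φ, and ¬(there exists x: φ) = for all x: ¬φ.
Apply to the universal statement.

there exists m: NOT(m >= 12)


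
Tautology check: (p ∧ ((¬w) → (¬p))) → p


Build the truth table over {p, w}:
p | w | φ
---------
F | F | T
T | F | T
F | T | T
T | T | T
Every row evaluates to true.

Yes, it is a tautology.


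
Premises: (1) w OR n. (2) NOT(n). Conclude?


Disjunctive syllogism: from (P ∨ Q) and ¬P, infer Q.
One disjunct, 'n', is ruled out; the other must hold.

w


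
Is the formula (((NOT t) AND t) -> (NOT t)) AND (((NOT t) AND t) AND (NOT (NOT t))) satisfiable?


Check all 2 assignments over {t}:
t | φ
-----
F | F
T | F
No assignment makes the formula true.

Unsatisfiable.


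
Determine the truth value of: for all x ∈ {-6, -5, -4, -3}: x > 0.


Evaluate the predicate on each element: -6:F, -5:F, -4:F, -3:F.
Counterexample x = -6 fails the predicate.

F


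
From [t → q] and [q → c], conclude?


Hypothetical syllogism: from (P → Q) and (Q → R), infer (P → R).
Chain the two implications through the shared middle term 'q'.

t → c


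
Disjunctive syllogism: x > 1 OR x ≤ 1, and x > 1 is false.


Disjunctive syllogism: from (P ∨ Q) and ¬P, infer Q.
One disjunct, 'x > 1', is ruled out; the other must hold.

x ≤ 1


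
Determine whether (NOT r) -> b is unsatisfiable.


Truth table over {b, r}:
b | r | φ
---------
F | F | F
T | F | T
F | T | T
T | T | T
Satisfying assignment at row 2: b=T, r=F gives T.

No, it is not a contradiction.


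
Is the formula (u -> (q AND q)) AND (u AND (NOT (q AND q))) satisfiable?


Check all 4 assignments over {q, u}:
q | u | φ
---------
F | F | F
T | F | F
F | T | F
T | T | F
No assignment makes the formula true.

Unsatisfiable.


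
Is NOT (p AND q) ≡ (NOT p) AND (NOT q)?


Compare truth tables:
p | q | φ | ψ
-------------
F | F | T | T
T | F | T | F
F | T | T | F
T | T | F | F
They differ at row 2 (p=T, q=F): φ=T but ψ=F.

No, they are not logically equivalent.


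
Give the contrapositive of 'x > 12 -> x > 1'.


The contrapositive of (P → Q) is (¬Q → ¬P); it is logically equivalent to the original.
Here P = 'x > 12' and Q = 'x > 1'.

If not (x > 1), then not (x > 12).


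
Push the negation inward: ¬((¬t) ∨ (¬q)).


De Morgan: the negation of a disjunction is the conjunction of the negations.
Distribute ¬ across ∨, flipping it to ∧, and negate each literal.

t ∧ q


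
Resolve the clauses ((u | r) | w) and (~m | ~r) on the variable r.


The clauses contain complementary literals r and ~r.
Resolution eliminates this pair and disjoins the remaining literals (merging duplicates).

((u | w) | ~m)


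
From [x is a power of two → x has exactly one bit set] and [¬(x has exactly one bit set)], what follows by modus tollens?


Modus tollens: from (P → Q) and ¬Q, infer ¬P.
Q = 'x has exactly one bit set' is denied; since P → Q, P must also fail.

Not (x is a power of two).


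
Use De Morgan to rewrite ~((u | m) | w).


De Morgan: the negation of a disjunction is the conjunction of the negations.
Distribute ~ across |, flipping it to &, and negate each literal.

((~u) & (~m)) & (~w)


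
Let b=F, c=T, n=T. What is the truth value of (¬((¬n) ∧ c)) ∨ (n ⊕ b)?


Substitute b=F, c=T, n=T:
¬n = F
(¬n) ∧ c = F ∧ T = F
¬((¬n) ∧ c) = T
n ⊕ b = T ⊕ F = T
(¬((¬n) ∧ c)) ∨ (n ⊕ b) = T ∨ T = T

T


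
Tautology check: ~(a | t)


Build the truth table over {a, t}:
a | t | φ
---------
False | False | True
True | False | False
False | True | False
True | True | False
Counterexample at row 2: with a=True, t=False, the formula is False.

No, it is not a tautology.


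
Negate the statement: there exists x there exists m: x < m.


Negation flips each quantifier (∀↔∃) and negates the inner predicate.
¬(there exists x there exists m: φ) = for all x for all m: ¬φ.

for all x for all m: NOT(x < m)


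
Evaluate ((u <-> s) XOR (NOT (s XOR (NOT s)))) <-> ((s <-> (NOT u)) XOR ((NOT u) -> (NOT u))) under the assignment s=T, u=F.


Substitute s=T, u=F:
… (earlier sub-steps elided)
s XOR (NOT s) = T XOR F = T
NOT (s XOR (NOT s)) = F
(u <-> s) XOR (NOT (s XOR (NOT s))) = F XOR F = F
NOT u = T
s <-> (NOT u) = T <-> T = T
NOT u = T
NOT u = T
(NOT u) -> (NOT u) = T -> T = T
(s <-> (NOT u)) XOR ((NOT u) -> (NOT u)) = T XOR T = F
((u <-> s) XOR (NOT (s XOR (NOT s)))) <-> ((s <-> (NOT u)) XOR ((NOT u) -> (NOT u))) = F <-> F = T

T


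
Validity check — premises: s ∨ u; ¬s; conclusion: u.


This matches the form of disjunctive syllogism: the conclusion follows in every model of the premises.

Valid.


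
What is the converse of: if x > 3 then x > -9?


The converse of (P → Q) is (Q → P). It is not in general equivalent to the original.
Here P = 'x > 3' and Q = 'x > -9'.

If x > -9, then x > 3.


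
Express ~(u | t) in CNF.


Step 1: Apply De Morgan: ¬(u ∨ t) = ¬u ∧ ¬t.

(~u) & (~t)


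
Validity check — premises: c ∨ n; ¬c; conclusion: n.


This matches the form of disjunctive syllogism: the conclusion follows in every model of the premises.

Valid.


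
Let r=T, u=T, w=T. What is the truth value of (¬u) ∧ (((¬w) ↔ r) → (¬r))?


Substitute r=T, u=T, w=T:
¬u = F
¬w = F
(¬w) ↔ r = F ↔ T = F
¬r = F
((¬w) ↔ r) → (¬r) = F → F = T
(¬u) ∧ (((¬w) ↔ r) → (¬r)) = F ∧ T = F

F


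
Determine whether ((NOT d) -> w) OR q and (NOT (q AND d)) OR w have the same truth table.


Compare truth tables:
d | q | w | φ | ψ
-----------------
F | F | F | F | T
T | F | F | T | T
F | T | F | T | T
T | T | F | T | F
F | F | T | T | T
T | F | T | T | T
F | T | T | T | T
T | T | T | T | T
They differ at row 1 (d=F, q=F, w=F): φ=F but ψ=T.

No, they are not logically equivalent.


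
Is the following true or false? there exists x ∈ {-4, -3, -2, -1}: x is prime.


Evaluate the predicate on each element: -4:F, -3:F, -2:F, -1:F.
No element satisfies the predicate.

F


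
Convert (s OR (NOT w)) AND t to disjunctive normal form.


Step 1: Distribute ∧ over ∨: (s ∨ (¬w)) ∧ t = (s ∧ t) ∨ ((¬w) ∧ t).

(s AND t) OR ((NOT w) AND t)


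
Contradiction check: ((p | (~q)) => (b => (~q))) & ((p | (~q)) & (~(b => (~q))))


Truth table over {b, p, q}:
b | p | q | φ
-------------
False | False | False | False
True | False | False | False
False | True | False | False
True | True | False | False
False | False | True | False
True | False | True | False
False | True | True | False
True | True | True | False
Every row is false.

Yes, it is a contradiction.


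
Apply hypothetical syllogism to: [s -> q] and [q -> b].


Hypothetical syllogism: from (P → Q) and (Q → R), infer (P → R).
Chain the two implications through the shared middle term 'q'.

s -> b


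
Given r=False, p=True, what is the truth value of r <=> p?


Biconditional is true when both operands have the same truth value.
Substitute: r=False, p=True.
False <=> True evaluates to False.

False


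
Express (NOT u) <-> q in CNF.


Step 1: Rewrite (¬u) ↔ q as ((¬u) → q) ∧ (q → (¬u)).
Step 2: Rewrite each implication as a disjunction.
Step 3: Eliminate any double negations (¬¬X = X).

(u OR q) AND ((NOT q) OR (NOT u))


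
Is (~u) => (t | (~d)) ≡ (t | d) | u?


Compare truth tables:
d | t | u | φ | ψ
-----------------
False | False | False | True | False
True | False | False | False | True
False | True | False | True | True
True | True | False | True | True
False | False | True | True | True
True | False | True | True | True
False | True | True | True | True
True | True | True | True | True
They differ at row 1 (d=False, t=False, u=False): φ=True but ψ=False.

No, they are not logically equivalent.


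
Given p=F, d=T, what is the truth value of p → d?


Implication is false only when antecedent is true and consequent is false.
Substitute: p=F, d=T.
F → T evaluates to T.

T


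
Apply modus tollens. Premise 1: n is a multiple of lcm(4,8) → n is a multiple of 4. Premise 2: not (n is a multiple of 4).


Modus tollens: from (P → Q) and ¬Q, infer ¬P.
Q = 'n is a multiple of 4' is denied; since P → Q, P must also fail.

Not (n is a multiple of lcm(4,8)).


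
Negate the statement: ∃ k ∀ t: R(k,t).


Negation flips each quantifier (∀↔∃) and negates the inner predicate.
¬(∃ k ∀ t: φ) = ∀ k ∃ t: ¬φ.

∀ k ∃ t: ¬(R(k,t))


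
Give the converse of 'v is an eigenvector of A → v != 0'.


The converse of (P → Q) is (Q → P). It is not in general equivalent to the original.
Here P = 'v is an eigenvector of A' and Q = 'v != 0'.

If v != 0, then v is an eigenvector of A.


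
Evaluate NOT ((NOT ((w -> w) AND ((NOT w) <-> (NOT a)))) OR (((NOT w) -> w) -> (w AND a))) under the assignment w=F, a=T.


Substitute w=F, a=T:
… (earlier sub-steps elided)
NOT a = F
(NOT w) <-> (NOT a) = T <-> F = F
(w -> w) AND ((NOT w) <-> (NOT a)) = T AND F = F
NOT ((w -> w) AND ((NOT w) <-> (NOT a))) = T
NOT w = T
(NOT w) -> w = T -> F = F
w AND a = F AND T = F
((NOT w) -> w) -> (w AND a) = F -> F = T
(NOT ((w -> w) AND ((NOT w) <-> (NOT a)))) OR (((NOT w) -> w) -> (w AND a)) = T OR T = T
NOT ((NOT ((w -> w) AND ((NOT w) <-> (NOT a)))) OR (((NOT w) -> w) -> (w AND a))) = F

F
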